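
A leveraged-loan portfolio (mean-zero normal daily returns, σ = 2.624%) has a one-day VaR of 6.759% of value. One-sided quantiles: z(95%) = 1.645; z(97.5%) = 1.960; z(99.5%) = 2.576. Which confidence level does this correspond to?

Implied z = VaR/σ = 6.759 / 2.624 = 2.576.
This matches z(99.5%) = 2.576.

99.5%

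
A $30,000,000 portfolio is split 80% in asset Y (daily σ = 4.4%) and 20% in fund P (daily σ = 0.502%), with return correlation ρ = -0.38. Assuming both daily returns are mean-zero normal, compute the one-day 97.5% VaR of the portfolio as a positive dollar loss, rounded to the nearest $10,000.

$2,050,000

σ_p² = 0.8²·4.4² + 0.2²·0.502² + 2·-0.38·0.8·0.2·4.4·0.502 = 12.1319 (%²).
σ_p = √12.1319 = 3.483%.
At 97.5%, z = 1.960.
VaR = 1.960 × 3.483% = 6.827%; on $30,000,000 that is $2,048,100.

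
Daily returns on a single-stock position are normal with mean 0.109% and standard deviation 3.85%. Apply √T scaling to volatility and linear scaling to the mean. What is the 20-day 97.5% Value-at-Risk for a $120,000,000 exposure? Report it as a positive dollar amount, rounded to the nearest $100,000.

$37,900,000

At 97.5%, z = 1.960.
σ_{20d} = 3.85% × √20 = 17.218%; μ_{20d} = 20 × 0.109% = 2.180%.
VaR = −(2.180%) + 1.960 × 17.218% = 31.567%.
On $120,000,000: 0.31567 × $120,000,000 = $37,880,400.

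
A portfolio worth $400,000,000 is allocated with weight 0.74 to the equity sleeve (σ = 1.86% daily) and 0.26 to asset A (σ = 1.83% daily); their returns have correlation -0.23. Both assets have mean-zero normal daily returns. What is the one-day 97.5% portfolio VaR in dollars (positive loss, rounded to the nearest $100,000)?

$10,600,000

σ_p² = 0.74²·1.86² + 0.26²·1.83² + 2·-0.23·0.74·0.26·1.86·1.83 = 1.8196 (%²).
σ_p = √1.8196 = 1.349%.
At 97.5%, z = 1.960.
VaR = 1.960 × 1.349% = 2.644%; on $400,000,000 that is $10,576,000.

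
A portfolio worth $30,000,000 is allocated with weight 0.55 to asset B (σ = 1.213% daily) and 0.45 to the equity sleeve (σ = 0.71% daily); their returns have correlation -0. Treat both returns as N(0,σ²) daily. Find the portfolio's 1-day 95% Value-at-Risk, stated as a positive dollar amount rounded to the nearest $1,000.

$365,000

σ_p² = 0.55²·1.213² + 0.45²·0.71² + 2·-0·0.55·0.45·1.213·0.71 = 0.5472 (%²).
σ_p = √0.5472 = 0.740%.
At 95%, z = 1.645.
VaR = 1.645 × 0.740% = 1.217%; on $30,000,000 that is $365,100.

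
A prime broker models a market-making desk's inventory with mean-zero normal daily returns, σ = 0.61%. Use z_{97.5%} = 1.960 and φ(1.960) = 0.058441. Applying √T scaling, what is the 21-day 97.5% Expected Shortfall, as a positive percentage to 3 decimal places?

6.535%

σ_{21d} = 0.61% × √21 = 2.795%.
ES multiplier = φ(z)/(1−α) = 0.058441/0.025 = 2.338.
ES = 2.795% × 2.338 = 6.535%.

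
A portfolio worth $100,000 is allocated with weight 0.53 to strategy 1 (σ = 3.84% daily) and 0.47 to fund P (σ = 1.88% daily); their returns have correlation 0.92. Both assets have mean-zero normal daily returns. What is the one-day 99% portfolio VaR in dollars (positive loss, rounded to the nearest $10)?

σ_p² = 0.53²·3.84² + 0.47²·1.88² + 2·0.92·0.53·0.47·3.84·1.88 = 8.2317 (%²).
σ_p = √8.2317 = 2.869%.
At 99%, z = 2.326.
VaR = 2.326 × 2.869% = 6.673%; on $100,000 that is $6,673.

$6,670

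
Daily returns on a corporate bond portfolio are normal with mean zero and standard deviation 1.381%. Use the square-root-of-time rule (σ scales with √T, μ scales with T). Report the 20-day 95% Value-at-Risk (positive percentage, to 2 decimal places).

At 95%, z = 1.645.
σ_{20d} = 1.381% × √20 = 6.176%.
VaR = 1.645 × 6.176% = 10.160%.

10.16%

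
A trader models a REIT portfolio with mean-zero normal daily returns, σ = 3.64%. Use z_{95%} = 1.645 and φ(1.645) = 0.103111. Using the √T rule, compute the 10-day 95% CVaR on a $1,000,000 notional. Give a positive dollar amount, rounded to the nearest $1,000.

σ_{10d} = 3.64% × √10 = 11.511%.
ES multiplier = φ(z)/(1−α) = 0.103111/0.05 = 2.062.
ES = 11.511% × 2.062 = 23.736%; on $1,000,000: $237,360.

$237,000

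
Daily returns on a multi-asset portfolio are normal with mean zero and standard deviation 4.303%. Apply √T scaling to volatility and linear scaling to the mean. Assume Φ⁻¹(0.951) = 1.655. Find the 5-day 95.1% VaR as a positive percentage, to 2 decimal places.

15.92%

σ_{5d} = 4.303% × √5 = 9.622%.
VaR = 1.655 × 9.622% = 15.924%.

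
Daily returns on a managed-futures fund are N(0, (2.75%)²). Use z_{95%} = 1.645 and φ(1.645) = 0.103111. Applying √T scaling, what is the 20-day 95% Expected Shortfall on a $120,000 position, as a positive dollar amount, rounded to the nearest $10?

$30,430

σ_{20d} = 2.75% × √20 = 12.298%.
ES multiplier = φ(z)/(1−α) = 0.103111/0.05 = 2.062.
ES = 12.298% × 2.062 = 25.358%; on $120,000: $30,430.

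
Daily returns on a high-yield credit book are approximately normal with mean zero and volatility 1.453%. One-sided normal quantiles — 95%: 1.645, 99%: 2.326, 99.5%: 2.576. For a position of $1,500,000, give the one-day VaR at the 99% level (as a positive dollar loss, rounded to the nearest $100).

VaR = z·σ = 2.326 × 1.453% = 3.380%.
On $1,500,000: 0.03380 × $1,500,000 = $50,700.

$50,700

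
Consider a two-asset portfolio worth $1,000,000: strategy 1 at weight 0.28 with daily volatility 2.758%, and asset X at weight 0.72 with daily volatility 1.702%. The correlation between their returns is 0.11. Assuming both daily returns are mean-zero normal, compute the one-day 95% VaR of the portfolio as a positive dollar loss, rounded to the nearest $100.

$25,000

σ_p² = 0.28²·2.758² + 0.72²·1.702² + 2·0.11·0.28·0.72·2.758·1.702 = 2.3063 (%²).
σ_p = √2.3063 = 1.519%.
At 95%, z = 1.645.
VaR = 1.645 × 1.519% = 2.499%; on $1,000,000 that is $24,990.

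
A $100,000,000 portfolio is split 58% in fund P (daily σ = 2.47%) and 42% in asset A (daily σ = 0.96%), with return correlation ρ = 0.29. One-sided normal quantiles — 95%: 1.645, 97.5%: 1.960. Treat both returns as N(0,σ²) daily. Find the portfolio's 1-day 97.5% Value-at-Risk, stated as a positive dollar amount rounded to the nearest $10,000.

$3,130,000

σ_p² = 0.58²·2.47² + 0.42²·0.96² + 2·0.29·0.58·0.42·2.47·0.96 = 2.5499 (%²).
σ_p = √2.5499 = 1.597%.
VaR = 1.960 × 1.597% = 3.130%; on $100,000,000 that is $3,130,000.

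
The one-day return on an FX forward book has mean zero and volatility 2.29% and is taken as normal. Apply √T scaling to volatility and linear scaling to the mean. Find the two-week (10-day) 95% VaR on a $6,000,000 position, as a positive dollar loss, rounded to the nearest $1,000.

$715,000

At 95%, z = 1.645.
σ_{10d} = 2.29% × √10 = 7.242%.
VaR = 1.645 × 7.242% = 11.913%.
On $6,000,000: 0.11913 × $6,000,000 = $714,780.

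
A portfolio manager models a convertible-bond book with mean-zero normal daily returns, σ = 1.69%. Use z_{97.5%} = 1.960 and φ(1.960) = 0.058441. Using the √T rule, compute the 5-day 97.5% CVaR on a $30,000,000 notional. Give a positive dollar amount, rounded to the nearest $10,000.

σ_{5d} = 1.69% × √5 = 3.779%.
ES multiplier = φ(z)/(1−α) = 0.058441/0.025 = 2.338.
ES = 3.779% × 2.338 = 8.835%; on $30,000,000: $2,650,500.

$2,650,000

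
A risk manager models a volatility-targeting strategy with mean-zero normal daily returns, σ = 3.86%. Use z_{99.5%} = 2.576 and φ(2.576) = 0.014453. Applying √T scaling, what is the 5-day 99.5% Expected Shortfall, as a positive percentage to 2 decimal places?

σ_{5d} = 3.86% × √5 = 8.631%.
ES multiplier = φ(z)/(1−α) = 0.014453/0.005 = 2.891.
ES = 8.631% × 2.891 = 24.952%.

24.95%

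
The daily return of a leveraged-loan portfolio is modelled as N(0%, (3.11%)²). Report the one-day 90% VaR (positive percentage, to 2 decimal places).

3.99%

At 90% one-sided, z = 1.282.
VaR = z·σ = 1.282 × 3.11% = 3.987%.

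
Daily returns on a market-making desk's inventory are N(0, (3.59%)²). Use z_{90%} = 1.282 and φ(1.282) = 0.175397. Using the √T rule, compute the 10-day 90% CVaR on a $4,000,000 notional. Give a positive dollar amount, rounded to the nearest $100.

σ_{10d} = 3.59% × √10 = 11.353%.
ES multiplier = φ(z)/(1−α) = 0.175397/0.1 = 1.754.
ES = 11.353% × 1.754 = 19.913%; on $4,000,000: $796,520.

$796,500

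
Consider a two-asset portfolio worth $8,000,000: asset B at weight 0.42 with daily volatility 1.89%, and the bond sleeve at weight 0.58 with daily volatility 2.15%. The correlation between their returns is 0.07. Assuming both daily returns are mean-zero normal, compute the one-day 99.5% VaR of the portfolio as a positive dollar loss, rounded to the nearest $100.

$314,100

σ_p² = 0.42²·1.89² + 0.58²·2.15² + 2·0.07·0.42·0.58·1.89·2.15 = 2.3237 (%²).
σ_p = √2.3237 = 1.524%.
At 99.5%, z = 2.576.
VaR = 2.576 × 1.524% = 3.926%; on $8,000,000 that is $314,080.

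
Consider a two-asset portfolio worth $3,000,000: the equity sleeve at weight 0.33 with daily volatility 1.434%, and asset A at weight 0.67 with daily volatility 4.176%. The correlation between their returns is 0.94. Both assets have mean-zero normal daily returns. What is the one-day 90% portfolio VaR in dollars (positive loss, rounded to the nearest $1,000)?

σ_p² = 0.33²·1.434² + 0.67²·4.176² + 2·0.94·0.33·0.67·1.434·4.176 = 10.5415 (%²).
σ_p = √10.5415 = 3.247%.
At 90%, z = 1.282.
VaR = 1.282 × 3.247% = 4.163%; on $3,000,000 that is $124,890.

$125,000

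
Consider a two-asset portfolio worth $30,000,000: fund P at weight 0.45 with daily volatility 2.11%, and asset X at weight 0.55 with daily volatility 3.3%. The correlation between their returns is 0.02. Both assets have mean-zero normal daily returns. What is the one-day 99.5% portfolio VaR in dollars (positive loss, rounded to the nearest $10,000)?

$1,600,000

σ_p² = 0.45²·2.11² + 0.55²·3.3² + 2·0.02·0.45·0.55·2.11·3.3 = 4.2647 (%²).
σ_p = √4.2647 = 2.065%.
At 99.5%, z = 2.576.
VaR = 2.576 × 2.065% = 5.319%; on $30,000,000 that is $1,595,700.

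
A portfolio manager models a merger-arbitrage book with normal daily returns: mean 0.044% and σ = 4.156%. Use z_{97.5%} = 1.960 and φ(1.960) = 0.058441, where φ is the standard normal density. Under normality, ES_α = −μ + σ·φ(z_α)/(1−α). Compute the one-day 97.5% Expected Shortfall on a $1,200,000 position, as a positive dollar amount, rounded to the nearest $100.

Tail multiplier: φ(z)/(1−α) = 0.058441 / 0.025 = 2.338.
ES = −(0.044%) + 4.156% × 2.338 = 9.673%.
On $1,200,000: 0.09673 × $1,200,000 = $116,076.

$116,100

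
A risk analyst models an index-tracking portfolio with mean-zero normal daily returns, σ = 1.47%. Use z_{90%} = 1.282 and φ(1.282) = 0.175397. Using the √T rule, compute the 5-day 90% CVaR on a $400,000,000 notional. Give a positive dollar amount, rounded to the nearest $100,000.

$23,100,000

σ_{5d} = 1.47% × √5 = 3.287%.
ES multiplier = φ(z)/(1−α) = 0.175397/0.1 = 1.754.
ES = 3.287% × 1.754 = 5.765%; on $400,000,000: $23,060,000.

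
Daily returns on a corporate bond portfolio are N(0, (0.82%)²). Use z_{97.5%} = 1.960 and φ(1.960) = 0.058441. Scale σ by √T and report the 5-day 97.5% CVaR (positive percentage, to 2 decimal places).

σ_{5d} = 0.82% × √5 = 1.834%.
ES multiplier = φ(z)/(1−α) = 0.058441/0.025 = 2.338.
ES = 1.834% × 2.338 = 4.288%.

4.29%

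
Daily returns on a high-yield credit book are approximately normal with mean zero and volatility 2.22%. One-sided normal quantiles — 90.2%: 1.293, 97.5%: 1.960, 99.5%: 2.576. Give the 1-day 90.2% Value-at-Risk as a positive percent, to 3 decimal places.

2.870%

VaR = z·σ = 1.293 × 2.22% = 2.870%.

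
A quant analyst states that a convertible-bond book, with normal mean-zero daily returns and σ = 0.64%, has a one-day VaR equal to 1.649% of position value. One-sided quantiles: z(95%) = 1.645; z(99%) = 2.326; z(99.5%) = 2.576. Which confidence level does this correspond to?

99.5%

Implied z = VaR/σ = 1.649 / 0.64 = 2.577.
This matches z(99.5%) = 2.576.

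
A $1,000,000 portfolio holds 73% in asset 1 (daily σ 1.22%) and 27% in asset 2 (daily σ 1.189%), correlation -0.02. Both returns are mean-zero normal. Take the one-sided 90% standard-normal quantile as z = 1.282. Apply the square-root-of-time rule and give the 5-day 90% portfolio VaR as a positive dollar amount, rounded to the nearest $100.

$27,000

σ_p = √(0.73²·1.22² + 0.27²·1.189² + 2·-0.02·0.73·0.27·1.22·1.189) = 0.941%.
σ_{5d} = 0.941% × √5 = 2.104%.
VaR = 1.282 × 2.104% = 2.697%; on $1,000,000 that is $26,970.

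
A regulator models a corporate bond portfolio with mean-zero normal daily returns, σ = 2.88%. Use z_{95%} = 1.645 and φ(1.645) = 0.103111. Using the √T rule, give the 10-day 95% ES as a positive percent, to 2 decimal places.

σ_{10d} = 2.88% × √10 = 9.107%.
ES multiplier = φ(z)/(1−α) = 0.103111/0.05 = 2.062.
ES = 9.107% × 2.062 = 18.779%.

18.78%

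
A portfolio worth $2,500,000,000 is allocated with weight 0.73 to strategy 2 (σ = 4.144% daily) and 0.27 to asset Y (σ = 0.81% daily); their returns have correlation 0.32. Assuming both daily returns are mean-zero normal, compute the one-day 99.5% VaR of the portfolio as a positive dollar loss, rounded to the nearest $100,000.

σ_p² = 0.73²·4.144² + 0.27²·0.81² + 2·0.32·0.73·0.27·4.144·0.81 = 9.6226 (%²).
σ_p = √9.6226 = 3.102%.
At 99.5%, z = 2.576.
VaR = 2.576 × 3.102% = 7.991%; on $2,500,000,000 that is $199,775,000.

$199,800,000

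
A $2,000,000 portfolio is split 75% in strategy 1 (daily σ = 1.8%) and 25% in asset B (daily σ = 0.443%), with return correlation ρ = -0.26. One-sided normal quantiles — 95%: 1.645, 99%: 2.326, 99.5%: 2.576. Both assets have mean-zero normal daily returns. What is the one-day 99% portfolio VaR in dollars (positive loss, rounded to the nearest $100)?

σ_p² = 0.75²·1.8² + 0.25²·0.443² + 2·-0.26·0.75·0.25·1.8·0.443 = 1.7570 (%²).
σ_p = √1.7570 = 1.326%.
VaR = 2.326 × 1.326% = 3.084%; on $2,000,000 that is $61,680.

$61,700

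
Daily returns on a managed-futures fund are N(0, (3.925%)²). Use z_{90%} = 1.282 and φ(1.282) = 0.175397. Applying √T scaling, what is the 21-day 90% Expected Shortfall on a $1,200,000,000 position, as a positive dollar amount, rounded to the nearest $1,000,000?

$379,000,000

σ_{21d} = 3.925% × √21 = 17.987%.
ES multiplier = φ(z)/(1−α) = 0.175397/0.1 = 1.754.
ES = 17.987% × 1.754 = 31.549%; on $1,200,000,000: $378,588,000.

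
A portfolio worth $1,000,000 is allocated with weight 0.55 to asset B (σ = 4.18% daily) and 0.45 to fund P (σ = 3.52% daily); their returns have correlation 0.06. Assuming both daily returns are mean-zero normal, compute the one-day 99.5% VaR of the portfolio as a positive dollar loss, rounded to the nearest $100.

$73,900

σ_p² = 0.55²·4.18² + 0.45²·3.52² + 2·0.06·0.55·0.45·4.18·3.52 = 8.2315 (%²).
σ_p = √8.2315 = 2.869%.
At 99.5%, z = 2.576.
VaR = 2.576 × 2.869% = 7.391%; on $1,000,000 that is $73,910.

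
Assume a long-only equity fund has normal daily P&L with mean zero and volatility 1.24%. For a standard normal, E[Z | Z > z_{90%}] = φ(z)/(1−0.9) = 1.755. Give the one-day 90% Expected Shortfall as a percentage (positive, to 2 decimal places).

2.18%

ES = 1.24% × 1.755 = 2.176%.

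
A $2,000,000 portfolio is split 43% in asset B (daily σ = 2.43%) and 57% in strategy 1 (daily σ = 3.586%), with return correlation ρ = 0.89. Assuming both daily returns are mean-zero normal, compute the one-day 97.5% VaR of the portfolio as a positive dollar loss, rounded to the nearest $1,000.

σ_p² = 0.43²·2.43² + 0.57²·3.586² + 2·0.89·0.43·0.57·2.43·3.586 = 9.0716 (%²).
σ_p = √9.0716 = 3.012%.
At 97.5%, z = 1.960.
VaR = 1.960 × 3.012% = 5.904%; on $2,000,000 that is $118,080.

$118,000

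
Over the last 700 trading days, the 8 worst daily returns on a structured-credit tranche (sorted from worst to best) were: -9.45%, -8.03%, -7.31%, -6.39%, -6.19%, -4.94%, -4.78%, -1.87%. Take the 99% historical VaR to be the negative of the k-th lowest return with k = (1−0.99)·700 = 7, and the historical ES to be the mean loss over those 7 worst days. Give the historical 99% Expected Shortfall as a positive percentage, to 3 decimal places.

6.727%

The 7 worst returns sum to -47.09%.
ES = −(-47.09%) / 7 = 6.7271…% ≈ 6.727%.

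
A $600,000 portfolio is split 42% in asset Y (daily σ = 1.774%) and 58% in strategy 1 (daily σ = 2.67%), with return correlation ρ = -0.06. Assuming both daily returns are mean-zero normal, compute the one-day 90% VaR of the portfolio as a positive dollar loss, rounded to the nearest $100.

$12,900

σ_p² = 0.42²·1.774² + 0.58²·2.67² + 2·-0.06·0.42·0.58·1.774·2.67 = 2.8148 (%²).
σ_p = √2.8148 = 1.678%.
At 90%, z = 1.282.
VaR = 1.282 × 1.678% = 2.151%; on $600,000 that is $12,906.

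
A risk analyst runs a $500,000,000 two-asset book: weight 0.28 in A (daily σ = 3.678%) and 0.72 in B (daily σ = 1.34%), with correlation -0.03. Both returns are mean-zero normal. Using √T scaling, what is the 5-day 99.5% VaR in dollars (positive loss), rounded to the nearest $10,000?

$40,030,000

σ_p = √(0.28²·3.678² + 0.72²·1.34² + 2·-0.03·0.28·0.72·3.678·1.34) = 1.390%.
σ_{5d} = 1.390% × √5 = 3.108%.
z(99.5%) = 2.576.
VaR = 2.576 × 3.108% = 8.006%; on $500,000,000 that is $40,030,000.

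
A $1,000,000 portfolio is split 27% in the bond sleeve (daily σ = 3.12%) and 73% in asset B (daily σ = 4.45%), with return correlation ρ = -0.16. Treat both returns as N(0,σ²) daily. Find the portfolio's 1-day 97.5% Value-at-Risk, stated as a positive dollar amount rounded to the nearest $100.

$63,200

σ_p² = 0.27²·3.12² + 0.73²·4.45² + 2·-0.16·0.27·0.73·3.12·4.45 = 10.3867 (%²).
σ_p = √10.3867 = 3.223%.
At 97.5%, z = 1.960.
VaR = 1.960 × 3.223% = 6.317%; on $1,000,000 that is $63,170.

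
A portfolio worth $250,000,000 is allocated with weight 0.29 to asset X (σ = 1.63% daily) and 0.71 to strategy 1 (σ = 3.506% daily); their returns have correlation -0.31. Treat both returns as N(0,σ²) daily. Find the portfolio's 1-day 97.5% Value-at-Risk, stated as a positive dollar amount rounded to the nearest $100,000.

$11,700,000

σ_p² = 0.29²·1.63² + 0.71²·3.506² + 2·-0.31·0.29·0.71·1.63·3.506 = 5.6903 (%²).
σ_p = √5.6903 = 2.385%.
At 97.5%, z = 1.960.
VaR = 1.960 × 2.385% = 4.675%; on $250,000,000 that is $11,687,500.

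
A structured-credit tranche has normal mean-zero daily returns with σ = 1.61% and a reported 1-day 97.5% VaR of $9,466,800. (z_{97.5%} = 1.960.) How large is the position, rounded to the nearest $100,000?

VaR as a fraction of value: z·σ = 1.960 × 1.61% = 3.1556%.
Position = $9,466,800 / 0.031556 = $300,000,000.

$300,000,000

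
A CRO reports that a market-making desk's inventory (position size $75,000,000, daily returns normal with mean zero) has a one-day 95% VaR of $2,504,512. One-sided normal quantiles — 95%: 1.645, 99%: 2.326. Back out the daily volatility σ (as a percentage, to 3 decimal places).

VaR as a fraction: $2,504,512 / $75,000,000 = 3.339%.
σ = VaR / z = 3.339% / 1.645 = 2.030%.

2.030%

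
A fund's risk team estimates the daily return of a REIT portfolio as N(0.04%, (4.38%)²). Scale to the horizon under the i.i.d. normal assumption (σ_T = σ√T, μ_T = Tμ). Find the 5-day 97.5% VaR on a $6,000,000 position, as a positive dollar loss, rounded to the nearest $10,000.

$1,140,000

At 97.5%, z = 1.960.
σ_{5d} = 4.38% × √5 = 9.794%; μ_{5d} = 5 × 0.04% = 0.200%.
VaR = −(0.200%) + 1.960 × 9.794% = 18.996%.
On $6,000,000: 0.18996 × $6,000,000 = $1,139,760.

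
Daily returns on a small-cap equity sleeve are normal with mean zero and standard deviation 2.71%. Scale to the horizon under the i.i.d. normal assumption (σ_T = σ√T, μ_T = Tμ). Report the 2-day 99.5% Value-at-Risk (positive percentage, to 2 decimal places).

At 99.5%, z = 2.576.
σ_{2d} = 2.71% × √2 = 3.833%.
VaR = 2.576 × 3.833% = 9.874%.

9.87%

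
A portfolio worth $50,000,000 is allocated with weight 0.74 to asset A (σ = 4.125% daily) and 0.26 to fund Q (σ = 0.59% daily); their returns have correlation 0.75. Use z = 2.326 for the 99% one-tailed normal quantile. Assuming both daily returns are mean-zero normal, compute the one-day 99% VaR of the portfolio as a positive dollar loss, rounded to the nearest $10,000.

σ_p² = 0.74²·4.125² + 0.26²·0.59² + 2·0.75·0.74·0.26·4.125·0.59 = 10.0437 (%²).
σ_p = √10.0437 = 3.169%.
VaR = 2.326 × 3.169% = 7.371%; on $50,000,000 that is $3,685,500.

$3,690,000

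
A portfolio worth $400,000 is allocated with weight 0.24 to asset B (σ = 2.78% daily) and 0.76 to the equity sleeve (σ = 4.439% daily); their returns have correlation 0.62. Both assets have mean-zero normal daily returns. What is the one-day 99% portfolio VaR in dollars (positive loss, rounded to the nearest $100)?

σ_p² = 0.24²·2.78² + 0.76²·4.439² + 2·0.62·0.24·0.76·2.78·4.439 = 14.6177 (%²).
σ_p = √14.6177 = 3.823%.
At 99%, z = 2.326.
VaR = 2.326 × 3.823% = 8.892%; on $400,000 that is $35,568.

$35,600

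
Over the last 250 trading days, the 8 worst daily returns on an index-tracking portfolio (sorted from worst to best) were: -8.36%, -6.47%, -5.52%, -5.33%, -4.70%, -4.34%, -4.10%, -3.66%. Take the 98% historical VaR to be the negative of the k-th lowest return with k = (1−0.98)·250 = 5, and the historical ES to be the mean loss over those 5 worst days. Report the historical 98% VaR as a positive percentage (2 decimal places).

4.70%

k = 5; the 5th lowest return is -4.70%, so VaR = 4.70%.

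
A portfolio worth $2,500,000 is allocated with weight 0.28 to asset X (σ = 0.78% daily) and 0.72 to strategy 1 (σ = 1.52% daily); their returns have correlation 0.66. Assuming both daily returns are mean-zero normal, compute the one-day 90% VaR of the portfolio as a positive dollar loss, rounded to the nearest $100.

σ_p² = 0.28²·0.78² + 0.72²·1.52² + 2·0.66·0.28·0.72·0.78·1.52 = 1.5609 (%²).
σ_p = √1.5609 = 1.249%.
At 90%, z = 1.282.
VaR = 1.282 × 1.249% = 1.601%; on $2,500,000 that is $40,025.

$40,000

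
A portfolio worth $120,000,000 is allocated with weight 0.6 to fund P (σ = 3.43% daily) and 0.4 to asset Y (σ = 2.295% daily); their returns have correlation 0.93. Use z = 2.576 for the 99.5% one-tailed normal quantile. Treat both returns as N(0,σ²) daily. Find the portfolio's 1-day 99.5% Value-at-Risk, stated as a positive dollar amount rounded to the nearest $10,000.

$9,060,000

σ_p² = 0.6²·3.43² + 0.4²·2.295² + 2·0.93·0.6·0.4·3.43·2.295 = 8.5921 (%²).
σ_p = √8.5921 = 2.931%.
VaR = 2.576 × 2.931% = 7.550%; on $120,000,000 that is $9,060,000.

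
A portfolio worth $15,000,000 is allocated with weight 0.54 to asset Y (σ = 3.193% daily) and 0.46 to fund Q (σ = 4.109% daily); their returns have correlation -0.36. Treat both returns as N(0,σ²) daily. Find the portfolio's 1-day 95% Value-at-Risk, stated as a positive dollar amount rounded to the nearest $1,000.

σ_p² = 0.54²·3.193² + 0.46²·4.109² + 2·-0.36·0.54·0.46·3.193·4.109 = 4.1991 (%²).
σ_p = √4.1991 = 2.049%.
At 95%, z = 1.645.
VaR = 1.645 × 2.049% = 3.371%; on $15,000,000 that is $505,650.

$506,000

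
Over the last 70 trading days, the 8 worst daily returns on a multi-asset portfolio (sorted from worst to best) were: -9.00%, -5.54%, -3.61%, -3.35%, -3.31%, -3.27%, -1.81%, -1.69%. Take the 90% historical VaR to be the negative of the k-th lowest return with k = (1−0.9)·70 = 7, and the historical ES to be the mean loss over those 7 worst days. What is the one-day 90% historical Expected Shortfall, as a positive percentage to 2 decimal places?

The 7 worst returns sum to -29.89%.
ES = −(-29.89%) / 7 = 4.27%.

4.27%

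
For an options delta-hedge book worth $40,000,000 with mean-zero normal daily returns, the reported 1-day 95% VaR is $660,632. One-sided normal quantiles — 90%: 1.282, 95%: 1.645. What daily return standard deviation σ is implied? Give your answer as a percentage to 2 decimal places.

VaR as a fraction: $660,632 / $40,000,000 = 1.652%.
σ = VaR / z = 1.652% / 1.645 = 1.004%.

1.00%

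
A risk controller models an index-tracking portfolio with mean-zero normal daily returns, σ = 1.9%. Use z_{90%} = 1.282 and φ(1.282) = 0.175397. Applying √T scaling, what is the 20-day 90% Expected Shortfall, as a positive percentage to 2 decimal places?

σ_{20d} = 1.9% × √20 = 8.497%.
ES multiplier = φ(z)/(1−α) = 0.175397/0.1 = 1.754.
ES = 8.497% × 1.754 = 14.904%.

14.90%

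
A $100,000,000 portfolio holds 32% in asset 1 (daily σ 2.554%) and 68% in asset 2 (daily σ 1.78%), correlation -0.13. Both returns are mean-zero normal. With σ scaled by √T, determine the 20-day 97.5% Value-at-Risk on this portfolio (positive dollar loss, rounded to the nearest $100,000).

$12,000,000

σ_p = √(0.32²·2.554² + 0.68²·1.78² + 2·-0.13·0.32·0.68·2.554·1.78) = 1.370%.
σ_{20d} = 1.370% × √20 = 6.127%.
z(97.5%) = 1.960.
VaR = 1.960 × 6.127% = 12.009%; on $100,000,000 that is $12,009,000.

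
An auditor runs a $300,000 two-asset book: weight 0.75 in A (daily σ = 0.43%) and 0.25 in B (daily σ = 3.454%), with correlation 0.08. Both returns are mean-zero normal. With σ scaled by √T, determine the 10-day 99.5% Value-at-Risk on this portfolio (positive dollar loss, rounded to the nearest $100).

σ_p = √(0.75²·0.43² + 0.25²·3.454² + 2·0.08·0.75·0.25·0.43·3.454) = 0.946%.
σ_{10d} = 0.946% × √10 = 2.992%.
z(99.5%) = 2.576.
VaR = 2.576 × 2.992% = 7.707%; on $300,000 that is $23,121.

$23,100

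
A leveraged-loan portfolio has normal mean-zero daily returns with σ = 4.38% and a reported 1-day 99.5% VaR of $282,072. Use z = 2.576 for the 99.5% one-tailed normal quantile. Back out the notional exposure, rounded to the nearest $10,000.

$2,500,000

VaR as a fraction of value: z·σ = 2.576 × 4.38% = 11.2829%.
Position = $282,072 / 0.112829 = $2,500,000.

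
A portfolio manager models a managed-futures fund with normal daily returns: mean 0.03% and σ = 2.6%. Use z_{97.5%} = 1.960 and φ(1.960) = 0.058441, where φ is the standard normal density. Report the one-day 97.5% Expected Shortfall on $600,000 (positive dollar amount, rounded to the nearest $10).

$36,290

Tail multiplier: φ(z)/(1−α) = 0.058441 / 0.025 = 2.338.
ES = −(0.03%) + 2.6% × 2.338 = 6.049%.
On $600,000: 0.06049 × $600,000 = $36,294.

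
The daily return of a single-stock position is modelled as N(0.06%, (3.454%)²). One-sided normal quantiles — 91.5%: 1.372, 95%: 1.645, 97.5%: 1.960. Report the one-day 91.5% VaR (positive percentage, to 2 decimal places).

4.68%

VaR = −μ + z·σ = −(0.06%) + 1.372 × 3.454% = 4.679%.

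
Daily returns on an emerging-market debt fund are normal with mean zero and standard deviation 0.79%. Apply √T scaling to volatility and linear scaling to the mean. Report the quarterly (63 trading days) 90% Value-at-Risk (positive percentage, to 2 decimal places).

At 90%, z = 1.282.
σ_{63d} = 0.79% × √63 = 6.270%.
VaR = 1.282 × 6.270% = 8.038%.

8.04%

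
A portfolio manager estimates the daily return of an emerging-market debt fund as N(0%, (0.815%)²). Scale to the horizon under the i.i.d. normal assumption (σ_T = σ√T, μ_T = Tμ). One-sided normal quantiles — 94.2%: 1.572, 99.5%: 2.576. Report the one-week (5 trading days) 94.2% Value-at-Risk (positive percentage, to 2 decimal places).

2.86%

σ_{5d} = 0.815% × √5 = 1.822%.
VaR = 1.572 × 1.822% = 2.864%.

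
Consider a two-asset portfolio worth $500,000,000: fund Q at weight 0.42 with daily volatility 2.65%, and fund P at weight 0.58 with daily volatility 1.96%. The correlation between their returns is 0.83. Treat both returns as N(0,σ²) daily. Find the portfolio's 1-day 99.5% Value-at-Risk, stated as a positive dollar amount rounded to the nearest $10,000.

$27,720,000

σ_p² = 0.42²·2.65² + 0.58²·1.96² + 2·0.83·0.42·0.58·2.65·1.96 = 4.6314 (%²).
σ_p = √4.6314 = 2.152%.
At 99.5%, z = 2.576.
VaR = 2.576 × 2.152% = 5.544%; on $500,000,000 that is $27,720,000.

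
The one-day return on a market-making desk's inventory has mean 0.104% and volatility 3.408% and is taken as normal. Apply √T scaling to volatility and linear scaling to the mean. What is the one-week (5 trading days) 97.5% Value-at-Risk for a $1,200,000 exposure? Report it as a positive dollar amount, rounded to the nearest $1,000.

At 97.5%, z = 1.960.
σ_{5d} = 3.408% × √5 = 7.621%; μ_{5d} = 5 × 0.104% = 0.520%.
VaR = −(0.520%) + 1.960 × 7.621% = 14.417%.
On $1,200,000: 0.14417 × $1,200,000 = $173,004.

$173,000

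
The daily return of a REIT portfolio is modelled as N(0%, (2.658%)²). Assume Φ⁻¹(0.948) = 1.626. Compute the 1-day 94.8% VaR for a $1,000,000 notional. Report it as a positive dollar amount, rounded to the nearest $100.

VaR = z·σ = 1.626 × 2.658% = 4.322%.
On $1,000,000: 0.04322 × $1,000,000 = $43,220.

$43,200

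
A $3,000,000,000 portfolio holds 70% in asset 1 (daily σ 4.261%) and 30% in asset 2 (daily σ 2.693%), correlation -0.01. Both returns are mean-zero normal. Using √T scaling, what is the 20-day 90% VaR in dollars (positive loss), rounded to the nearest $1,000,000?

σ_p = √(0.7²·4.261² + 0.3²·2.693² + 2·-0.01·0.7·0.3·4.261·2.693) = 3.082%.
σ_{20d} = 3.082% × √20 = 13.783%.
z(90%) = 1.282.
VaR = 1.282 × 13.783% = 17.670%; on $3,000,000,000 that is $530,100,000.

$530,000,000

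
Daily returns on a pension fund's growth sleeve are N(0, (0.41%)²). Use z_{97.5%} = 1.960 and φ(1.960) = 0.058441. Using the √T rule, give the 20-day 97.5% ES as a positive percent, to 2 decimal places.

4.29%

σ_{20d} = 0.41% × √20 = 1.834%.
ES multiplier = φ(z)/(1−α) = 0.058441/0.025 = 2.338.
ES = 1.834% × 2.338 = 4.288%.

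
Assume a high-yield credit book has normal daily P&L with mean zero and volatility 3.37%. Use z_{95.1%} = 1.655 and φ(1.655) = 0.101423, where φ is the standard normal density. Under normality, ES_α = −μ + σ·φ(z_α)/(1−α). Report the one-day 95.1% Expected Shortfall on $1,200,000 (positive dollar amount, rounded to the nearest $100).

Tail multiplier: φ(z)/(1−α) = 0.101423 / 0.049 = 2.070.
ES = 3.37% × 2.070 = 6.976%.
On $1,200,000: 0.06976 × $1,200,000 = $83,712.

$83,700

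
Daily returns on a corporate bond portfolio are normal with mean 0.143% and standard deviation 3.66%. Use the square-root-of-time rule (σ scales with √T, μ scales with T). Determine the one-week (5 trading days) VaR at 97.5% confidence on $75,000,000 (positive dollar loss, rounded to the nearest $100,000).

$11,500,000

At 97.5%, z = 1.960.
σ_{5d} = 3.66% × √5 = 8.184%; μ_{5d} = 5 × 0.143% = 0.715%.
VaR = −(0.715%) + 1.960 × 8.184% = 15.326%.
On $75,000,000: 0.15326 × $75,000,000 = $11,494,500.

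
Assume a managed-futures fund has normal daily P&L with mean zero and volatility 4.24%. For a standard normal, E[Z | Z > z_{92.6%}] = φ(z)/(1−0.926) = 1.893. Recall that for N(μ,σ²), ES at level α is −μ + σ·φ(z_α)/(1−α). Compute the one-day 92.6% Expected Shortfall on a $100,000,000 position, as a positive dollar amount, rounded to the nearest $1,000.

$8,026,000

ES = 4.24% × 1.893 = 8.026%.
On $100,000,000: 0.08026 × $100,000,000 = $8,026,000.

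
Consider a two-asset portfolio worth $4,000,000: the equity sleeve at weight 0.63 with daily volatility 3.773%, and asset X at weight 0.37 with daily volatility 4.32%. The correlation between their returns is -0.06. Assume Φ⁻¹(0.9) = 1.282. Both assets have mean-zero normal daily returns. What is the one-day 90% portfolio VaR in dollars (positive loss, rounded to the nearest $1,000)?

σ_p² = 0.63²·3.773² + 0.37²·4.32² + 2·-0.06·0.63·0.37·3.773·4.32 = 7.7490 (%²).
σ_p = √7.7490 = 2.784%.
VaR = 1.282 × 2.784% = 3.569%; on $4,000,000 that is $142,760.

$143,000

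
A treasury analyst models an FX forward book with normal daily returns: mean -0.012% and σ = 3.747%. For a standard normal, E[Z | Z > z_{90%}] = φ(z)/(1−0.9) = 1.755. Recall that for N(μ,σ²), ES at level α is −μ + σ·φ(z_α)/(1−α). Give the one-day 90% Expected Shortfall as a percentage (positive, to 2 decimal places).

6.59%

ES = −(-0.012%) + 3.747% × 1.755 = 6.588%.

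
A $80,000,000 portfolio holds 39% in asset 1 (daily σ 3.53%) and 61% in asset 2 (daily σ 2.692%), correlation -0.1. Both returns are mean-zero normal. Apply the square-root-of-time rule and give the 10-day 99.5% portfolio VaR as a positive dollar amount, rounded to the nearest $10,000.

$13,260,000

σ_p = √(0.39²·3.53² + 0.61²·2.692² + 2·-0.1·0.39·0.61·3.53·2.692) = 2.035%.
σ_{10d} = 2.035% × √10 = 6.435%.
z(99.5%) = 2.576.
VaR = 2.576 × 6.435% = 16.577%; on $80,000,000 that is $13,261,600.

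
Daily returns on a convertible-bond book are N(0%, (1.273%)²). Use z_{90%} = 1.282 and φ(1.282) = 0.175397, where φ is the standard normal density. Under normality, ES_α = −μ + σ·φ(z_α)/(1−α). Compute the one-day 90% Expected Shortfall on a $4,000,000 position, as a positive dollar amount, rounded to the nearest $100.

Tail multiplier: φ(z)/(1−α) = 0.175397 / 0.1 = 1.754.
ES = 1.273% × 1.754 = 2.233%.
On $4,000,000: 0.02233 × $4,000,000 = $89,320.

$89,300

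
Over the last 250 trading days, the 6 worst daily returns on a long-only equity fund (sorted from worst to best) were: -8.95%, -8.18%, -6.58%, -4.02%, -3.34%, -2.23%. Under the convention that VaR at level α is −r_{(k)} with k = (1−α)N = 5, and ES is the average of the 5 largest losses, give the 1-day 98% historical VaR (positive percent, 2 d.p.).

3.34%

k = 5; the 5th lowest return is -3.34%, so VaR = 3.34%.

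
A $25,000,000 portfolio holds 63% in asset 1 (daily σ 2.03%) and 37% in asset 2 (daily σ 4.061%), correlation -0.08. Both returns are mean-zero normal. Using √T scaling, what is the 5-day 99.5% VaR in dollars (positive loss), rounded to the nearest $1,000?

$2,727,000

σ_p = √(0.63²·2.03² + 0.37²·4.061² + 2·-0.08·0.63·0.37·2.03·4.061) = 1.894%.
σ_{5d} = 1.894% × √5 = 4.235%.
z(99.5%) = 2.576.
VaR = 2.576 × 4.235% = 10.909%; on $25,000,000 that is $2,727,250.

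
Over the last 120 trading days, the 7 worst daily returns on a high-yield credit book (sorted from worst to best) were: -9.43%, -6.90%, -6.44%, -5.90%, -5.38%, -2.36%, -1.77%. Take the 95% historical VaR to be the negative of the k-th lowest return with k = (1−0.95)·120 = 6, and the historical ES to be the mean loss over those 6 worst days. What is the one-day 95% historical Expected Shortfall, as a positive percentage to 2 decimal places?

The 6 worst returns sum to -36.41%.
ES = −(-36.41%) / 6 = 6.0683…% ≈ 6.07%.

6.07%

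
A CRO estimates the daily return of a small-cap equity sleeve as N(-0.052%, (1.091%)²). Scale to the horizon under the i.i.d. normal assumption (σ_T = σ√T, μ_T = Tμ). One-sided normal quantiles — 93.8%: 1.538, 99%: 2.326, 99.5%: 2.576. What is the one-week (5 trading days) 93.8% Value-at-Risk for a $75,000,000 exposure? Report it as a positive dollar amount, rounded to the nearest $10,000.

σ_{5d} = 1.091% × √5 = 2.440%; μ_{5d} = 5 × -0.052% = -0.260%.
VaR = −(-0.260%) + 1.538 × 2.440% = 4.013%.
On $75,000,000: 0.04013 × $75,000,000 = $3,009,750.

$3,010,000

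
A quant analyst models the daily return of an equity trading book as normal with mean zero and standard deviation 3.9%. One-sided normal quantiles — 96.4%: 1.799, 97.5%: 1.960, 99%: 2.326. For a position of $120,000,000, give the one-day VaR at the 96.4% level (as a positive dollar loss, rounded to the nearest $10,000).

VaR = z·σ = 1.799 × 3.9% = 7.016%.
On $120,000,000: 0.07016 × $120,000,000 = $8,419,200.

$8,420,000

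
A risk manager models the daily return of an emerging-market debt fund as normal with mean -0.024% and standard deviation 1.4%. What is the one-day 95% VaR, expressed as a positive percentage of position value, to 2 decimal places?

At 95% one-sided, z = 1.645.
VaR = −μ + z·σ = −(-0.024%) + 1.645 × 1.4% = 2.327%.

2.33%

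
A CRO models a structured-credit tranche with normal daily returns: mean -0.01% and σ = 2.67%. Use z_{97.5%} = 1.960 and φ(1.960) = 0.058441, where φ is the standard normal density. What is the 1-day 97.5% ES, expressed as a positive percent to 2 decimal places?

Tail multiplier: φ(z)/(1−α) = 0.058441 / 0.025 = 2.338.
ES = −(-0.01%) + 2.67% × 2.338 = 6.252%.

6.25%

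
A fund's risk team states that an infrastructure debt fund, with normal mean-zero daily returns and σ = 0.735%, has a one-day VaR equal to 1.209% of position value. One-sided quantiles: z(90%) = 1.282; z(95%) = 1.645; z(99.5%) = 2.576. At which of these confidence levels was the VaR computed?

Implied z = VaR/σ = 1.209 / 0.735 = 1.645.
This matches z(95%) = 1.645.

95%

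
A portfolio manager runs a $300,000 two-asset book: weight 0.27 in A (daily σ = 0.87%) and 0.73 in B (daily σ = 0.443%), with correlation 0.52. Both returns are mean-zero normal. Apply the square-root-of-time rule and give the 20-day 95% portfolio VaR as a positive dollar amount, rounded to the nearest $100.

σ_p = √(0.27²·0.87² + 0.73²·0.443² + 2·0.52·0.27·0.73·0.87·0.443) = 0.489%.
σ_{20d} = 0.489% × √20 = 2.187%.
z(95%) = 1.645.
VaR = 1.645 × 2.187% = 3.598%; on $300,000 that is $10,794.

$10,800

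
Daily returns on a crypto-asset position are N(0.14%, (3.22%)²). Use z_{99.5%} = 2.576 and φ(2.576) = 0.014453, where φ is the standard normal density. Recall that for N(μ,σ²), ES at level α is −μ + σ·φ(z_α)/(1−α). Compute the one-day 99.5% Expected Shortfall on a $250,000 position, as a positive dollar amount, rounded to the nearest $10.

Tail multiplier: φ(z)/(1−α) = 0.014453 / 0.005 = 2.891.
ES = −(0.14%) + 3.22% × 2.891 = 9.169%.
On $250,000: 0.09169 × $250,000 = $22,923.

$22,920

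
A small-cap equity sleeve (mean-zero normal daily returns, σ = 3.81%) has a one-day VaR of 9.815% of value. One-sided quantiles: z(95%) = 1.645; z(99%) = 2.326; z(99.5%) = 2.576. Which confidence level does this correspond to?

Implied z = VaR/σ = 9.815 / 3.81 = 2.576.
This matches z(99.5%) = 2.576.

99.5%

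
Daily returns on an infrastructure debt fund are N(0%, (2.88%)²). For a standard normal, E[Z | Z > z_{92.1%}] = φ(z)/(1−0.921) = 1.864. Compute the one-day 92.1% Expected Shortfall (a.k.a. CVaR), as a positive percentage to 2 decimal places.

5.37%

ES = 2.88% × 1.864 = 5.368%.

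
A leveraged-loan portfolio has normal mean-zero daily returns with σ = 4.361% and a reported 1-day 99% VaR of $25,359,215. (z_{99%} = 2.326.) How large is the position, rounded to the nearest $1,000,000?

VaR as a fraction of value: z·σ = 2.326 × 4.361% = 10.1437%.
Position = $25,359,215 / 0.101437 = $250,000,000.

$250,000,000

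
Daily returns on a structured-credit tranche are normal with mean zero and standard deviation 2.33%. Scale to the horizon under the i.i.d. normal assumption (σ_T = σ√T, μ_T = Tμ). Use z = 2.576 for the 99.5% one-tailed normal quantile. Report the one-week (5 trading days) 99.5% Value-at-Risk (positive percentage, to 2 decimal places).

13.42%

σ_{5d} = 2.33% × √5 = 5.210%.
VaR = 2.576 × 5.210% = 13.421%.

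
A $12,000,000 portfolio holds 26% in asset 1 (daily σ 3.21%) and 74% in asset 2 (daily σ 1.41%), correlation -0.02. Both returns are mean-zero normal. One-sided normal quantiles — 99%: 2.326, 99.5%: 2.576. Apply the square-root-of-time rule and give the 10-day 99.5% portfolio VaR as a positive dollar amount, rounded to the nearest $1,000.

$1,293,000

σ_p = √(0.26²·3.21² + 0.74²·1.41² + 2·-0.02·0.26·0.74·3.21·1.41) = 1.323%.
σ_{10d} = 1.323% × √10 = 4.184%.
VaR = 2.576 × 4.184% = 10.778%; on $12,000,000 that is $1,293,360.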